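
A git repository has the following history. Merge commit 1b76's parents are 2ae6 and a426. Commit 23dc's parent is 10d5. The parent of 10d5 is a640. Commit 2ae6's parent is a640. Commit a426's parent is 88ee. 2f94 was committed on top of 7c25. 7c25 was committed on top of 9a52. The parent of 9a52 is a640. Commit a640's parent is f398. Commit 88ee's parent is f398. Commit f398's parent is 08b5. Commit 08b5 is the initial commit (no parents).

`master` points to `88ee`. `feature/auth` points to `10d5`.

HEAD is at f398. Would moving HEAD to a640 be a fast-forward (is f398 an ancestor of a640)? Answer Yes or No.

A fast-forward from f398 to a640 is possible iff f398 is an ancestor of a640.
Ancestors of a640: {08b5, a640, f398}.
f398 is among them, so fast-forward is possible.

Yes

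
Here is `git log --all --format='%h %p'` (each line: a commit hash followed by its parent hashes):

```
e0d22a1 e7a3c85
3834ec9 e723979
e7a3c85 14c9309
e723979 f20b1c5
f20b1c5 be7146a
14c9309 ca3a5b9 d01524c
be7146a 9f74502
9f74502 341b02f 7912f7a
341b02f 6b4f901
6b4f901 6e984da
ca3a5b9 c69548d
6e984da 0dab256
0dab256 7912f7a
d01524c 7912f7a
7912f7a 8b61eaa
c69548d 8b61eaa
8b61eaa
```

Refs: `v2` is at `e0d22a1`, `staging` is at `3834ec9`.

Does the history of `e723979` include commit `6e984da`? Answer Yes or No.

Yes

Ancestors of e723979 (commits reachable by following parents): {0dab256, 341b02f, 6b4f901, 6e984da, 7912f7a, 8b61eaa, 9f74502, be7146a, e723979, f20b1c5}.
6e984da is in that set, so it is an ancestor of e723979.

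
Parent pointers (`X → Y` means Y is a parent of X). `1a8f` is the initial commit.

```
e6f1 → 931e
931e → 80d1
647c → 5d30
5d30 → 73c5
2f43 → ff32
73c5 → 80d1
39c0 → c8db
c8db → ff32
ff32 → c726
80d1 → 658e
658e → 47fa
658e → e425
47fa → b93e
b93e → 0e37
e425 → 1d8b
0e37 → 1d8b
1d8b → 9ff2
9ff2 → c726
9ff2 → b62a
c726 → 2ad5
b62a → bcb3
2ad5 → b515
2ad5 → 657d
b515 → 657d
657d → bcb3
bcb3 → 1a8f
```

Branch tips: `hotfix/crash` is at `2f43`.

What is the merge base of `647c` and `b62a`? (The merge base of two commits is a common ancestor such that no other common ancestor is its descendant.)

b62a

Ancestors of 647c: {0e37, 1a8f, 1d8b, 2ad5, 47fa, 5d30, 647c, 657d, 658e, 73c5, 80d1, 9ff2, b515, b62a, b93e, bcb3, c726, e425}.
Ancestors of b62a: {1a8f, b62a, bcb3}.
Common ancestors: {1a8f, b62a, bcb3}.
Among these, b62a is not an ancestor of any other common ancestor — it is the merge base.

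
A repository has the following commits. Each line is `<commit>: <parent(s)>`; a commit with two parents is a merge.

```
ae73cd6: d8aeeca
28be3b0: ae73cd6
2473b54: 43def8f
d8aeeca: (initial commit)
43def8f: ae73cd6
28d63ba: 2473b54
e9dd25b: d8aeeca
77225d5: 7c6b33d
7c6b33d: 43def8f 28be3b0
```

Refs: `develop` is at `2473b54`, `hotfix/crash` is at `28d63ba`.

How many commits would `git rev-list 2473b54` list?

Walking parent pointers from 2473b54: reachable set = {2473b54, 43def8f, ae73cd6, d8aeeca}.
That is 4 commits.

4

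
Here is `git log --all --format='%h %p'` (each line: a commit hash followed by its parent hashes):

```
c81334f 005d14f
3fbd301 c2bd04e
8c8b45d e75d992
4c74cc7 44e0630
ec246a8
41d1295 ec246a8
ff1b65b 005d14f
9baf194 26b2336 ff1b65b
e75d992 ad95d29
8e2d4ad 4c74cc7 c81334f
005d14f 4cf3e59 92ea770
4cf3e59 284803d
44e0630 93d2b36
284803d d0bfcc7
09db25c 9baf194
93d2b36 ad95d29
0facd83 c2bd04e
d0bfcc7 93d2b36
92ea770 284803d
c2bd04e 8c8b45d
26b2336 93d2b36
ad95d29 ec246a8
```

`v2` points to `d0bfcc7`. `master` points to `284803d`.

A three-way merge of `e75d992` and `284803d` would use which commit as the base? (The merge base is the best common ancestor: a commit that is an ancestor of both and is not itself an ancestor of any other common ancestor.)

ad95d29

Ancestors of e75d992: {ad95d29, e75d992, ec246a8}.
Ancestors of 284803d: {284803d, 93d2b36, ad95d29, d0bfcc7, ec246a8}.
Common ancestors: {ad95d29, ec246a8}.
Among these, ad95d29 is not an ancestor of any other common ancestor — it is the merge base.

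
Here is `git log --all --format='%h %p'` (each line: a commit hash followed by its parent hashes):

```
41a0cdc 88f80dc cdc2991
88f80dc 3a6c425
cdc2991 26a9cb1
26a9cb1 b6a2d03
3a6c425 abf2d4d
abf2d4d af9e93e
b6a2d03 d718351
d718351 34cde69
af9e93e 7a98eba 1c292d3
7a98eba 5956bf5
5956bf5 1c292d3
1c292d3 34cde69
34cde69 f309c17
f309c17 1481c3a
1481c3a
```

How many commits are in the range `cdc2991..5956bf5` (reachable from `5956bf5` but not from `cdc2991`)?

2

Reachable from 5956bf5: {1481c3a, 1c292d3, 34cde69, 5956bf5, f309c17}.
Reachable from cdc2991: {1481c3a, 26a9cb1, 34cde69, b6a2d03, cdc2991, d718351, f309c17}.
In 5956bf5's history but not cdc2991's: {1c292d3, 5956bf5} — 2 commits.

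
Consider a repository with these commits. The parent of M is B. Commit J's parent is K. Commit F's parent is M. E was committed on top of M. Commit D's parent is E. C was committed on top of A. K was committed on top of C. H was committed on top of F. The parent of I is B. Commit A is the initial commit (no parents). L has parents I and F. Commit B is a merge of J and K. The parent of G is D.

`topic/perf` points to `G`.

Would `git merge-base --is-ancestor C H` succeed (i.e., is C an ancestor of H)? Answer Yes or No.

Ancestors of H (commits reachable by following parents): {A, B, C, F, H, J, K, M}.
C is in that set, so it is an ancestor of H.

Yes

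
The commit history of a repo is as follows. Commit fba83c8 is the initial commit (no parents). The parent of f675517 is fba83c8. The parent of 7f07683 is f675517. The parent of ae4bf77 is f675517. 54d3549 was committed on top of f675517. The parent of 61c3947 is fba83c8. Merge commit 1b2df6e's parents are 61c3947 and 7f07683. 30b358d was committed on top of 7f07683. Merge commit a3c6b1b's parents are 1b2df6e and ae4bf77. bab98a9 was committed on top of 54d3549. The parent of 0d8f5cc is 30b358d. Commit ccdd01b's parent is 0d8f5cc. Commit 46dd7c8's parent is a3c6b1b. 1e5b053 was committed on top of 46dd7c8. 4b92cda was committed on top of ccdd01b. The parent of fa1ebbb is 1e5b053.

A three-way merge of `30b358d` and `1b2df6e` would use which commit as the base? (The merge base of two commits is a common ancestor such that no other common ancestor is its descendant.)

7f07683

Ancestors of 30b358d: {30b358d, 7f07683, f675517, fba83c8}.
Ancestors of 1b2df6e: {1b2df6e, 61c3947, 7f07683, f675517, fba83c8}.
Common ancestors: {7f07683, f675517, fba83c8}.
Among these, 7f07683 is not an ancestor of any other common ancestor — it is the merge base.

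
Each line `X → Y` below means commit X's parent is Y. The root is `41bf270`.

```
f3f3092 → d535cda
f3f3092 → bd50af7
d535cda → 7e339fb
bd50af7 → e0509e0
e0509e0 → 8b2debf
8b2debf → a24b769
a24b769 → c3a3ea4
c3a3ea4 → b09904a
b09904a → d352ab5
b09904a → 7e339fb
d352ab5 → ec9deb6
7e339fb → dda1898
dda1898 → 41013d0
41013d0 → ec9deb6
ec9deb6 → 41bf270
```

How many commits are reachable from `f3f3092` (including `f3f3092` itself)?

Walking parent pointers from f3f3092: reachable set = {41013d0, 41bf270, 7e339fb, 8b2debf, a24b769, b09904a, bd50af7, c3a3ea4, d352ab5, d535cda, dda1898, e0509e0, ec9deb6, f3f3092}.
That is 14 commits.

14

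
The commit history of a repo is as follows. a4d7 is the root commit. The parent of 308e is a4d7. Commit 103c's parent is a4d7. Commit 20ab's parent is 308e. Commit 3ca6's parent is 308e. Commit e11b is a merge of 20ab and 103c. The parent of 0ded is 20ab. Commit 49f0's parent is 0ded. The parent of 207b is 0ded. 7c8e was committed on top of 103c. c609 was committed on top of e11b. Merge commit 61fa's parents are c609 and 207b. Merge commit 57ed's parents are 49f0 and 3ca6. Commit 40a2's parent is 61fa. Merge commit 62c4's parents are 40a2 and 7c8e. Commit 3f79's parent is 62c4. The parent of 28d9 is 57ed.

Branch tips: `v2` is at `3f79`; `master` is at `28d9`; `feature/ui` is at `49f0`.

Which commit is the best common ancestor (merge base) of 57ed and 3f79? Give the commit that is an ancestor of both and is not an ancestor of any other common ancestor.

Ancestors of 57ed: {0ded, 20ab, 308e, 3ca6, 49f0, 57ed, a4d7}.
Ancestors of 3f79: {0ded, 103c, 207b, 20ab, 308e, 3f79, 40a2, 61fa, 62c4, 7c8e, a4d7, c609, e11b}.
Common ancestors: {0ded, 20ab, 308e, a4d7}.
Among these, 0ded is not an ancestor of any other common ancestor — it is the merge base.

0ded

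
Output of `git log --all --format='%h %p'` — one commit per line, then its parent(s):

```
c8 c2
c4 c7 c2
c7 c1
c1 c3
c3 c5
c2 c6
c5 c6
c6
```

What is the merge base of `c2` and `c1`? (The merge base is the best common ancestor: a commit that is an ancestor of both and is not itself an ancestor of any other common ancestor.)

Ancestors of c2: {c2, c6}.
Ancestors of c1: {c1, c3, c5, c6}.
Common ancestors: {c6}.
The only common ancestor is c6, so it is the merge base.

c6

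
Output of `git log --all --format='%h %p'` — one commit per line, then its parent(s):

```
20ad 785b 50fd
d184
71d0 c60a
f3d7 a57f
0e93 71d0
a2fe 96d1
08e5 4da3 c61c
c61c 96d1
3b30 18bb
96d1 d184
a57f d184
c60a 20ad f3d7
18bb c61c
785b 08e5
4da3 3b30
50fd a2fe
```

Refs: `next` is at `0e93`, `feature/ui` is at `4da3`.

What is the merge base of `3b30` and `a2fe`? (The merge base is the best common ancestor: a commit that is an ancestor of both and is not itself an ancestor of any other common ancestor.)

96d1

Ancestors of 3b30: {18bb, 3b30, 96d1, c61c, d184}.
Ancestors of a2fe: {96d1, a2fe, d184}.
Common ancestors: {96d1, d184}.
Among these, 96d1 is not an ancestor of any other common ancestor — it is the merge base.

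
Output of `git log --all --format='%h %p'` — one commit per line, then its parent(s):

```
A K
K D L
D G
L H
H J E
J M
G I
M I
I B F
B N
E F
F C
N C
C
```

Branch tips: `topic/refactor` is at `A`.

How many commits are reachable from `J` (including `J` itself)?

7

Walking parent pointers from J: reachable set = {B, C, F, I, J, M, N}.
That is 7 commits.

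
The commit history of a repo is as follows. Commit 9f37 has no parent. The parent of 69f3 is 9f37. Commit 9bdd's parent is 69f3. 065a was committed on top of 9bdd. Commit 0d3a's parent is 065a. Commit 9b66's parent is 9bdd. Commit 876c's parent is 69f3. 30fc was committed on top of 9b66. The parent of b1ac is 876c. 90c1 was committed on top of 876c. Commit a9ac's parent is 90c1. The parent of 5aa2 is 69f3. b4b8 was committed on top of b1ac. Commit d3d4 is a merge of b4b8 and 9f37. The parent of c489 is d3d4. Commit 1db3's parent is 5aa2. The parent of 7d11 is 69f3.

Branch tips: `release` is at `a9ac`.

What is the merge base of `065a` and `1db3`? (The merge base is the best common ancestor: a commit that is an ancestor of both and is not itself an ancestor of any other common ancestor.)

Ancestors of 065a: {065a, 69f3, 9bdd, 9f37}.
Ancestors of 1db3: {1db3, 5aa2, 69f3, 9f37}.
Common ancestors: {69f3, 9f37}.
Among these, 69f3 is not an ancestor of any other common ancestor — it is the merge base.

69f3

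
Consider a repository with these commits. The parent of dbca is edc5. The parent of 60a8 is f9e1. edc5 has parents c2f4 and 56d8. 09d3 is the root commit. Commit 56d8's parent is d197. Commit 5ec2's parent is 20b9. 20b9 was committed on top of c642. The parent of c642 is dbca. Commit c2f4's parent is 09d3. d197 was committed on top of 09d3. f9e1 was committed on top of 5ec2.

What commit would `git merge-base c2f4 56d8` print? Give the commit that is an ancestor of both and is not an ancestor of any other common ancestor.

Ancestors of c2f4: {09d3, c2f4}.
Ancestors of 56d8: {09d3, 56d8, d197}.
Common ancestors: {09d3}.
The only common ancestor is 09d3, so it is the merge base.

09d3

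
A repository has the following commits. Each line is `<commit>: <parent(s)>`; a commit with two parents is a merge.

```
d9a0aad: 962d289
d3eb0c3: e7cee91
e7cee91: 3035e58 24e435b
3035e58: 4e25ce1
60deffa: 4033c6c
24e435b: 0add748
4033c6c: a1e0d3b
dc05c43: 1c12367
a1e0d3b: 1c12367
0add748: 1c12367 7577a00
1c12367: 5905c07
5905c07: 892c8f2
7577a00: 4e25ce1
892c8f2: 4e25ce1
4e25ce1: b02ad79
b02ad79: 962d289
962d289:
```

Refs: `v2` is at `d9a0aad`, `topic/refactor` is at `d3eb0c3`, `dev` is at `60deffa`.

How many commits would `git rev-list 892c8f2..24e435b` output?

Reachable from 24e435b: {0add748, 1c12367, 24e435b, 4e25ce1, 5905c07, 7577a00, 892c8f2, 962d289, b02ad79}.
Reachable from 892c8f2: {4e25ce1, 892c8f2, 962d289, b02ad79}.
In 24e435b's history but not 892c8f2's: {0add748, 1c12367, 24e435b, 5905c07, 7577a00} — 5 commits.

5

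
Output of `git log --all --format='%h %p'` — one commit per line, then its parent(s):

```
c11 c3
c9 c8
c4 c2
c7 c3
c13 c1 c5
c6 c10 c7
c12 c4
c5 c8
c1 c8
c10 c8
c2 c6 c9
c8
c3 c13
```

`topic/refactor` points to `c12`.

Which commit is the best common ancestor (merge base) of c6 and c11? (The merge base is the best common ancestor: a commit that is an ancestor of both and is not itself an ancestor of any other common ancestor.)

Ancestors of c6: {c1, c10, c13, c3, c5, c6, c7, c8}.
Ancestors of c11: {c1, c11, c13, c3, c5, c8}.
Common ancestors: {c1, c13, c3, c5, c8}.
Among these, c3 is not an ancestor of any other common ancestor — it is the merge base.

c3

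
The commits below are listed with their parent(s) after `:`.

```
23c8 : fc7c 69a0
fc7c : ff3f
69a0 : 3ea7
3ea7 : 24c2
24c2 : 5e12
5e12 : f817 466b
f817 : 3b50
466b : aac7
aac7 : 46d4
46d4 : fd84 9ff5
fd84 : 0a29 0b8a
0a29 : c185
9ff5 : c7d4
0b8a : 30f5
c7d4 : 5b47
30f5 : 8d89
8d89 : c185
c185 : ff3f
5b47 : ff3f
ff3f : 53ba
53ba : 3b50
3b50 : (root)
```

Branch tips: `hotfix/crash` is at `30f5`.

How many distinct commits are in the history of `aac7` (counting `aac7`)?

14

Walking parent pointers from aac7: reachable set = {0a29, 0b8a, 30f5, 3b50, 46d4, 53ba, 5b47, 8d89, 9ff5, aac7, c185, c7d4, fd84, ff3f}.
That is 14 commits.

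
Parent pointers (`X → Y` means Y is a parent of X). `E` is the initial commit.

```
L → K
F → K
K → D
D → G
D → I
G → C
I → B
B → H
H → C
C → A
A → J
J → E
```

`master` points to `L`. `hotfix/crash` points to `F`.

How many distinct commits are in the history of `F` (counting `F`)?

Walking parent pointers from F: reachable set = {A, B, C, D, E, F, G, H, I, J, K}.
That is 11 commits.

11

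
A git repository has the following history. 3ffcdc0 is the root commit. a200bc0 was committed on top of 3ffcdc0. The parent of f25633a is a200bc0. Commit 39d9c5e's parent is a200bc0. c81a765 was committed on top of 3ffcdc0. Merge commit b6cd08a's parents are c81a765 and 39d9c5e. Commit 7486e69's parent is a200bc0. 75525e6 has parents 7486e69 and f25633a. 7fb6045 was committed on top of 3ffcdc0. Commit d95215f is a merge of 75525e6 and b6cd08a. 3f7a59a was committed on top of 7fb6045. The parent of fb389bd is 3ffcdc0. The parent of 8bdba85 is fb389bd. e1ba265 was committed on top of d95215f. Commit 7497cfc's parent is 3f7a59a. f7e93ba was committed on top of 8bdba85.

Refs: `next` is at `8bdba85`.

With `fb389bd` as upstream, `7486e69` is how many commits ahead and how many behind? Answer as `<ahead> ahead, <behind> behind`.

2 ahead, 1 behind

Reachable from 7486e69: {3ffcdc0, 7486e69, a200bc0}.
Reachable from fb389bd: {3ffcdc0, fb389bd}.
Only in 7486e69's history (ahead): {7486e69, a200bc0} — 2.
Only in fb389bd's history (behind): {fb389bd} — 1.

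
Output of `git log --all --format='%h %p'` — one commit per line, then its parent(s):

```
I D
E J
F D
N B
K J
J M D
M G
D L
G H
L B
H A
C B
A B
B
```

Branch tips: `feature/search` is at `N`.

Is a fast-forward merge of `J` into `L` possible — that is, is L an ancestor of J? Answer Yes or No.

A fast-forward from L to J is possible iff L is an ancestor of J.
Ancestors of J: {A, B, D, G, H, J, L, M}.
L is among them, so fast-forward is possible.

Yes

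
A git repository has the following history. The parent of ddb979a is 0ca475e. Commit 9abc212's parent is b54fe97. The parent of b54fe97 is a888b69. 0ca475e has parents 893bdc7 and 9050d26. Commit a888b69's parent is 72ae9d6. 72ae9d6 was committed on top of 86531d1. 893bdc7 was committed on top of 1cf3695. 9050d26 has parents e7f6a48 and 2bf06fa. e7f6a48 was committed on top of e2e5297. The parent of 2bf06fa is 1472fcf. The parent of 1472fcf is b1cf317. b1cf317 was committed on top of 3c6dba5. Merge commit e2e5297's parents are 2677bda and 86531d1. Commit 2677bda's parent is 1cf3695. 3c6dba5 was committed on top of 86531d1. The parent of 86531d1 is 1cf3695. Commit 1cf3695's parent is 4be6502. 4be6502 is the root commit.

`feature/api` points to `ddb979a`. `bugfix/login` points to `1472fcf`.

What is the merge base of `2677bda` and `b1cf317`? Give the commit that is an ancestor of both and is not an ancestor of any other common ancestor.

1cf3695

Ancestors of 2677bda: {1cf3695, 2677bda, 4be6502}.
Ancestors of b1cf317: {1cf3695, 3c6dba5, 4be6502, 86531d1, b1cf317}.
Common ancestors: {1cf3695, 4be6502}.
Among these, 1cf3695 is not an ancestor of any other common ancestor — it is the merge base.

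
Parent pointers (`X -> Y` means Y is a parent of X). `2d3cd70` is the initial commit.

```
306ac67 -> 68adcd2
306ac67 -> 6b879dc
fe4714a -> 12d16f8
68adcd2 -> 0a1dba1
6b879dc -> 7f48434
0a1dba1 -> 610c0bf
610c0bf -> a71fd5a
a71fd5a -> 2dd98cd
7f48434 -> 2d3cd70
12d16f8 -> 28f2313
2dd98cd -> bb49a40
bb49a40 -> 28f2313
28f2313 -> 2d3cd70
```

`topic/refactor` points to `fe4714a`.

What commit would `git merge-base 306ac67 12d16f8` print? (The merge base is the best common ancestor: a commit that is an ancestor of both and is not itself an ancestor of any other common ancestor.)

28f2313

Ancestors of 306ac67: {0a1dba1, 28f2313, 2d3cd70, 2dd98cd, 306ac67, 610c0bf, 68adcd2, 6b879dc, 7f48434, a71fd5a, bb49a40}.
Ancestors of 12d16f8: {12d16f8, 28f2313, 2d3cd70}.
Common ancestors: {28f2313, 2d3cd70}.
Among these, 28f2313 is not an ancestor of any other common ancestor — it is the merge base.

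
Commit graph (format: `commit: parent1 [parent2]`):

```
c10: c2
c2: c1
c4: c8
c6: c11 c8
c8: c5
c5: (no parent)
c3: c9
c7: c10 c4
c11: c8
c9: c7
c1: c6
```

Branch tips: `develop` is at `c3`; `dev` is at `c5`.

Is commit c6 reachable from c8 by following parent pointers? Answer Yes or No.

Ancestors of c8: {c5, c8}.
c6 is not in that set, so it is not an ancestor of c8.

No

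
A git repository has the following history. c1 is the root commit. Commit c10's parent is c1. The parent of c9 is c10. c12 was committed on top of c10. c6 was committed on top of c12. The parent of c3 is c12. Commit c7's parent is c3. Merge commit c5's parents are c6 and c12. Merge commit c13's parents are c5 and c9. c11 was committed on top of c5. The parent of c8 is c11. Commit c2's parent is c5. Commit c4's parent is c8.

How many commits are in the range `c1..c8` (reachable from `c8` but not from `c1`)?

Reachable from c8: {c1, c10, c11, c12, c5, c6, c8}.
Reachable from c1: {c1}.
In c8's history but not c1's: {c10, c11, c12, c5, c6, c8} — 6 commits.

6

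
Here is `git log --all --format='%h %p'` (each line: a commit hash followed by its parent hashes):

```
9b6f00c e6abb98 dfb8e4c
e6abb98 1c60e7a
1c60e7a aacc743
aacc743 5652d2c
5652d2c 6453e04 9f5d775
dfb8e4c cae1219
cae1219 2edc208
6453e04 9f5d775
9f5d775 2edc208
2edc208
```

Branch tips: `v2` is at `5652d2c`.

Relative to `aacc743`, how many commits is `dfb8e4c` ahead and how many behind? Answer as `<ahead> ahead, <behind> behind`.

Reachable from dfb8e4c: {2edc208, cae1219, dfb8e4c}.
Reachable from aacc743: {2edc208, 5652d2c, 6453e04, 9f5d775, aacc743}.
Only in dfb8e4c's history (ahead): {cae1219, dfb8e4c} — 2.
Only in aacc743's history (behind): {5652d2c, 6453e04, 9f5d775, aacc743} — 4.

2 ahead, 4 behind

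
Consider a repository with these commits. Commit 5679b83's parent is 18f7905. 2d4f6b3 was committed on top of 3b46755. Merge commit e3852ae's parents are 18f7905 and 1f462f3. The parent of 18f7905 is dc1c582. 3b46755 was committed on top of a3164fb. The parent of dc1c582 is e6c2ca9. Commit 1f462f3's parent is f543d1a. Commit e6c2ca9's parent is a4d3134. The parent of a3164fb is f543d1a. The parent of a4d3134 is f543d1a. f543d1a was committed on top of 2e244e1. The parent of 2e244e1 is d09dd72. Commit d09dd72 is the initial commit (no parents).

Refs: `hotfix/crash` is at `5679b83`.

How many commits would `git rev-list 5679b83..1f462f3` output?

Reachable from 1f462f3: {1f462f3, 2e244e1, d09dd72, f543d1a}.
Reachable from 5679b83: {18f7905, 2e244e1, 5679b83, a4d3134, d09dd72, dc1c582, e6c2ca9, f543d1a}.
In 1f462f3's history but not 5679b83's: {1f462f3} — 1 commit.

1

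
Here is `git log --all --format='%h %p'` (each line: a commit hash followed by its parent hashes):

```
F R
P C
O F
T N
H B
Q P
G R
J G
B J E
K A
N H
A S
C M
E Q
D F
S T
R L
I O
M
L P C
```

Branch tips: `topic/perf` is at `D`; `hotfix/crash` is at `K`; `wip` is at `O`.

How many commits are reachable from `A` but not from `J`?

8

Reachable from A: {A, B, C, E, G, H, J, L, M, N, P, Q, R, S, T}.
Reachable from J: {C, G, J, L, M, P, R}.
In A's history but not J's: {A, B, E, H, N, Q, S, T} — 8 commits.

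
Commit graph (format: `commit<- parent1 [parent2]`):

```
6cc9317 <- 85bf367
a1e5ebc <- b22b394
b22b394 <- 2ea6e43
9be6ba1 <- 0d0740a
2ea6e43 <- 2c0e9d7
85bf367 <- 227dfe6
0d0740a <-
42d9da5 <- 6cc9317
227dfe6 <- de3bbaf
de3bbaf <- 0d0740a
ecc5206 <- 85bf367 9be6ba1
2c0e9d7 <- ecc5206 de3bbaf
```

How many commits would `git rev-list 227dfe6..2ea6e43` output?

Reachable from 2ea6e43: {0d0740a, 227dfe6, 2c0e9d7, 2ea6e43, 85bf367, 9be6ba1, de3bbaf, ecc5206}.
Reachable from 227dfe6: {0d0740a, 227dfe6, de3bbaf}.
In 2ea6e43's history but not 227dfe6's: {2c0e9d7, 2ea6e43, 85bf367, 9be6ba1, ecc5206} — 5 commits.

5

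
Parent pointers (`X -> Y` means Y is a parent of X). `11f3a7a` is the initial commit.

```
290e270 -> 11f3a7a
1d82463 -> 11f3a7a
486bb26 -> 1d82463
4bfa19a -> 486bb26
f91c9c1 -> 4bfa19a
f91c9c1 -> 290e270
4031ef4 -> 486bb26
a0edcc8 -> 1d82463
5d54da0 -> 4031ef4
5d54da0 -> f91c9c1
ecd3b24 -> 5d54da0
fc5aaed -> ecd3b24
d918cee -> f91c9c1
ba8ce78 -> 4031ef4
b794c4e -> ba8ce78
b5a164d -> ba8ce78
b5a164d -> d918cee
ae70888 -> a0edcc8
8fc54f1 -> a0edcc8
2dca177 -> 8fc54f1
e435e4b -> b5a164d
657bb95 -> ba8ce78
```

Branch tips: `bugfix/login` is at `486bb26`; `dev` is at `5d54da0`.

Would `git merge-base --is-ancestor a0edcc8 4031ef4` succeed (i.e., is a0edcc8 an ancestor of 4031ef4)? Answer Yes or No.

Ancestors of 4031ef4: {11f3a7a, 1d82463, 4031ef4, 486bb26}.
a0edcc8 is not in that set, so it is not an ancestor of 4031ef4.

No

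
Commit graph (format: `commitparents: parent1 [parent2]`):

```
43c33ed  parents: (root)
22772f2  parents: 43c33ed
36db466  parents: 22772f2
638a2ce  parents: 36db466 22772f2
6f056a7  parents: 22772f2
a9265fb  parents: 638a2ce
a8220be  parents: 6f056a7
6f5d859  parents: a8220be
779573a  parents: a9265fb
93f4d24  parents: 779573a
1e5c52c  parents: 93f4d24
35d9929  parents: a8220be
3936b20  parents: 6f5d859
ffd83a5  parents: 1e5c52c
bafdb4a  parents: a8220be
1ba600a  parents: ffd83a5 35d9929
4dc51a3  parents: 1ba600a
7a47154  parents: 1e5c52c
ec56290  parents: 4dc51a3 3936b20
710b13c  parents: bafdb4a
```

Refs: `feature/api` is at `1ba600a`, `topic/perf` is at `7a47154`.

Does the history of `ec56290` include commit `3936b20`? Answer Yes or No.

Yes

Ancestors of ec56290 (commits reachable by following parents): {1ba600a, 1e5c52c, 22772f2, 35d9929, 36db466, 3936b20, 43c33ed, 4dc51a3, 638a2ce, 6f056a7, 6f5d859, 779573a, 93f4d24, a8220be, a9265fb, ec56290, ffd83a5}.
3936b20 is in that set, so it is an ancestor of ec56290.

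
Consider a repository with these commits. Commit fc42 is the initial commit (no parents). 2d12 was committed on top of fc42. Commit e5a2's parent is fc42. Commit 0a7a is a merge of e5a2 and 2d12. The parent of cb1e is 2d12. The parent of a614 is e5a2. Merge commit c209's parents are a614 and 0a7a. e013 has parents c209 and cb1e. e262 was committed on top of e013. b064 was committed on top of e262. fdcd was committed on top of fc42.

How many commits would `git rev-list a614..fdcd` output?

1

Reachable from fdcd: {fc42, fdcd}.
Reachable from a614: {a614, e5a2, fc42}.
In fdcd's history but not a614's: {fdcd} — 1 commit.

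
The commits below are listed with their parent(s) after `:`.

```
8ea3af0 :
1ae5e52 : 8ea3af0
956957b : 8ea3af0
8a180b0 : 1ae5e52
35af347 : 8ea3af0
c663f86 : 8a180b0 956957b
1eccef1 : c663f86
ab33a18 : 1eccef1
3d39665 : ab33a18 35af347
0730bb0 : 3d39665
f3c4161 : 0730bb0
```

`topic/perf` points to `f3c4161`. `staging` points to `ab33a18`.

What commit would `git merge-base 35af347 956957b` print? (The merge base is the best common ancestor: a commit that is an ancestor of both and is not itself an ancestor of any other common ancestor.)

8ea3af0

Ancestors of 35af347: {35af347, 8ea3af0}.
Ancestors of 956957b: {8ea3af0, 956957b}.
Common ancestors: {8ea3af0}.
The only common ancestor is 8ea3af0, so it is the merge base.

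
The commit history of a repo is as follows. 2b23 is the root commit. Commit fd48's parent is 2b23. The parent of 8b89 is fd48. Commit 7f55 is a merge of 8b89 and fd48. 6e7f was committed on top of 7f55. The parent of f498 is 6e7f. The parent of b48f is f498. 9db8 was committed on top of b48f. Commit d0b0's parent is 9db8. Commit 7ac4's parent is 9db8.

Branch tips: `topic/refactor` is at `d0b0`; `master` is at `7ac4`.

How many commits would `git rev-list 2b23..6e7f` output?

4

Reachable from 6e7f: {2b23, 6e7f, 7f55, 8b89, fd48}.
Reachable from 2b23: {2b23}.
In 6e7f's history but not 2b23's: {6e7f, 7f55, 8b89, fd48} — 4 commits.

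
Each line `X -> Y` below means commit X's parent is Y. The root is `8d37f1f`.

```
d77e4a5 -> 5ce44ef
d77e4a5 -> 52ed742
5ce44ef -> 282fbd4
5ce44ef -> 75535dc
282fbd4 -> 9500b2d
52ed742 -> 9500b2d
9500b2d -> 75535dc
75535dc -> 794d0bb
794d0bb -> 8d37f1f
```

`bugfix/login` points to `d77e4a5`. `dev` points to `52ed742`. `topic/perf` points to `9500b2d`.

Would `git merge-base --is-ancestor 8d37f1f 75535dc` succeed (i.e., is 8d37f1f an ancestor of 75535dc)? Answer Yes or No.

Ancestors of 75535dc (commits reachable by following parents): {75535dc, 794d0bb, 8d37f1f}.
8d37f1f is in that set, so it is an ancestor of 75535dc.

Yes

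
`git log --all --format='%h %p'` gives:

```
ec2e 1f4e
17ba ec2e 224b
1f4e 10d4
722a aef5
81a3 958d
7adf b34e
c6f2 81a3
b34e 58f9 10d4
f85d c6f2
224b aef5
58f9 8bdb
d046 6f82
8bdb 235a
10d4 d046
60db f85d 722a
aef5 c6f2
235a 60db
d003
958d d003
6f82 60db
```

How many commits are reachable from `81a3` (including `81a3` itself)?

3

Walking parent pointers from 81a3: reachable set = {81a3, 958d, d003}.
That is 3 commits.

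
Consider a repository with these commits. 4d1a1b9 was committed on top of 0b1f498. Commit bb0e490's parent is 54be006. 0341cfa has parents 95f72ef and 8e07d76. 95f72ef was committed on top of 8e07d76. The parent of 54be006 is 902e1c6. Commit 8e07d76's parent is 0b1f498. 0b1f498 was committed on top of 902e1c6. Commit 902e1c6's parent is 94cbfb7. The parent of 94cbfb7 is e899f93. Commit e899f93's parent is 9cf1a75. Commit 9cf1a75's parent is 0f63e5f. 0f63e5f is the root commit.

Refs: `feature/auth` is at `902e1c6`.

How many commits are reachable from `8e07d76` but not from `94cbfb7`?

3

Reachable from 8e07d76: {0b1f498, 0f63e5f, 8e07d76, 902e1c6, 94cbfb7, 9cf1a75, e899f93}.
Reachable from 94cbfb7: {0f63e5f, 94cbfb7, 9cf1a75, e899f93}.
In 8e07d76's history but not 94cbfb7's: {0b1f498, 8e07d76, 902e1c6} — 3 commits.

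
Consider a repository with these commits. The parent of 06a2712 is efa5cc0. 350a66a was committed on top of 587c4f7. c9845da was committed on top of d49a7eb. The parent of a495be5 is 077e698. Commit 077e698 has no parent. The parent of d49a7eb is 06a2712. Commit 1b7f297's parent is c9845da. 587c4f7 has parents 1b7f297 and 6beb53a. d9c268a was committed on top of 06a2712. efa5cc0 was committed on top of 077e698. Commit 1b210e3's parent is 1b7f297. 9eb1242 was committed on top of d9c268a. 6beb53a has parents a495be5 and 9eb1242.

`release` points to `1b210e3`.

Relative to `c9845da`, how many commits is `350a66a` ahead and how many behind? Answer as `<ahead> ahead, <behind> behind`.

7 ahead, 0 behind

Reachable from 350a66a: {06a2712, 077e698, 1b7f297, 350a66a, 587c4f7, 6beb53a, 9eb1242, a495be5, c9845da, d49a7eb, d9c268a, efa5cc0}.
Reachable from c9845da: {06a2712, 077e698, c9845da, d49a7eb, efa5cc0}.
Only in 350a66a's history (ahead): {1b7f297, 350a66a, 587c4f7, 6beb53a, 9eb1242, a495be5, d9c268a} — 7.
Only in c9845da's history (behind): {} — 0.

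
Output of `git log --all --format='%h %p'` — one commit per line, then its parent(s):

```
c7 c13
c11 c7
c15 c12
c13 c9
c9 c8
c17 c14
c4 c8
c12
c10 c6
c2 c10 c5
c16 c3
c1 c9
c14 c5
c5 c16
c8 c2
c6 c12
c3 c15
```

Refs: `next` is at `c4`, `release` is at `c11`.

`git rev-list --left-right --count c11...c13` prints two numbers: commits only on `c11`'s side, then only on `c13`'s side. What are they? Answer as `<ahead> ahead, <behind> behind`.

Reachable from c11: {c10, c11, c12, c13, c15, c16, c2, c3, c5, c6, c7, c8, c9}.
Reachable from c13: {c10, c12, c13, c15, c16, c2, c3, c5, c6, c8, c9}.
Only in c11's history (ahead): {c11, c7} — 2.
Only in c13's history (behind): {} — 0.

2 ahead, 0 behind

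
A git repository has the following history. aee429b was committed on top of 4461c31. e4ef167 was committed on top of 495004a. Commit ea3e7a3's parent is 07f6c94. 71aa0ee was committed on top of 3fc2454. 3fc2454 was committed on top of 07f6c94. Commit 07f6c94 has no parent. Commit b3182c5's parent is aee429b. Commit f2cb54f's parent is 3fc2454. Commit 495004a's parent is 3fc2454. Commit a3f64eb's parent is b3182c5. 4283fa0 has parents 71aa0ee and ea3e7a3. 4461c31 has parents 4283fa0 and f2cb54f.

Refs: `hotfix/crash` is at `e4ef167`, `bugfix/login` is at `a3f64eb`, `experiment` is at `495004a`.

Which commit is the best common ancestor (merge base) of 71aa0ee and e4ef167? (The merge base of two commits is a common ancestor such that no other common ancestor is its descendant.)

3fc2454

Ancestors of 71aa0ee: {07f6c94, 3fc2454, 71aa0ee}.
Ancestors of e4ef167: {07f6c94, 3fc2454, 495004a, e4ef167}.
Common ancestors: {07f6c94, 3fc2454}.
Among these, 3fc2454 is not an ancestor of any other common ancestor — it is the merge base.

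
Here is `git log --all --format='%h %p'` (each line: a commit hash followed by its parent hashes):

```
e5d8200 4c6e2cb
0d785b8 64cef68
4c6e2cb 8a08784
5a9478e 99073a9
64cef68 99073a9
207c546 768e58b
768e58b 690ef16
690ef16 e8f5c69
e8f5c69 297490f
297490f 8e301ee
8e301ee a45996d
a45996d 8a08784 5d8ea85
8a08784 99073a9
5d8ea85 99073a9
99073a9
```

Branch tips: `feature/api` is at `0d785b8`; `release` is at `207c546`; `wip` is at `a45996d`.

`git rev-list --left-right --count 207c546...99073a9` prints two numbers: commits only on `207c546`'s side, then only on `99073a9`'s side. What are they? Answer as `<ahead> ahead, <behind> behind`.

Reachable from 207c546: {207c546, 297490f, 5d8ea85, 690ef16, 768e58b, 8a08784, 8e301ee, 99073a9, a45996d, e8f5c69}.
Reachable from 99073a9: {99073a9}.
Only in 207c546's history (ahead): {207c546, 297490f, 5d8ea85, 690ef16, 768e58b, 8a08784, 8e301ee, a45996d, e8f5c69} — 9.
Only in 99073a9's history (behind): {} — 0.

9 ahead, 0 behind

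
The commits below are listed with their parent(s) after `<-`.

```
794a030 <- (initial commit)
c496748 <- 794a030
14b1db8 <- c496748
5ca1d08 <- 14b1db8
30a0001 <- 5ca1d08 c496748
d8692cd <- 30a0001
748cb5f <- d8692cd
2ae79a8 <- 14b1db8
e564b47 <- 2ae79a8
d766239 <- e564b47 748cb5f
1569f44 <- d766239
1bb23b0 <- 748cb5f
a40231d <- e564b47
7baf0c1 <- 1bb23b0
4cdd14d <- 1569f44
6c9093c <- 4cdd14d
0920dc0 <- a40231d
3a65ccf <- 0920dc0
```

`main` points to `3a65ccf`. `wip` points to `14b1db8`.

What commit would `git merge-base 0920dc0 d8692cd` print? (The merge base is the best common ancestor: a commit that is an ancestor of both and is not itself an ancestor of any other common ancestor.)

14b1db8

Ancestors of 0920dc0: {0920dc0, 14b1db8, 2ae79a8, 794a030, a40231d, c496748, e564b47}.
Ancestors of d8692cd: {14b1db8, 30a0001, 5ca1d08, 794a030, c496748, d8692cd}.
Common ancestors: {14b1db8, 794a030, c496748}.
Among these, 14b1db8 is not an ancestor of any other common ancestor — it is the merge base.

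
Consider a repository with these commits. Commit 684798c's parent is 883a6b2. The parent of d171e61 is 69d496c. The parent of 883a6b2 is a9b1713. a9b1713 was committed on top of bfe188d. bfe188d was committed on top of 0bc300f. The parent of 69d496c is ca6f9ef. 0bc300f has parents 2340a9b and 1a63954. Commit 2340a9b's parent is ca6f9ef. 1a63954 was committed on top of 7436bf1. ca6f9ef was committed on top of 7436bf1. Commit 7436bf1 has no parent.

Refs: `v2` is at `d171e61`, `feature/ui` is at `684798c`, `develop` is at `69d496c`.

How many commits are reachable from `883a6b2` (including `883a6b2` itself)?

Walking parent pointers from 883a6b2: reachable set = {0bc300f, 1a63954, 2340a9b, 7436bf1, 883a6b2, a9b1713, bfe188d, ca6f9ef}.
That is 8 commits.

8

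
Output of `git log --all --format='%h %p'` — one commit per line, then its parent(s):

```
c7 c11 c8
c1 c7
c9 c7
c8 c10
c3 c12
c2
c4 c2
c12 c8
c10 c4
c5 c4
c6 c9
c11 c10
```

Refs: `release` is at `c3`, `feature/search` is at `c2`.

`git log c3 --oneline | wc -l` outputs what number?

Walking parent pointers from c3: reachable set = {c10, c12, c2, c3, c4, c8}.
That is 6 commits.

6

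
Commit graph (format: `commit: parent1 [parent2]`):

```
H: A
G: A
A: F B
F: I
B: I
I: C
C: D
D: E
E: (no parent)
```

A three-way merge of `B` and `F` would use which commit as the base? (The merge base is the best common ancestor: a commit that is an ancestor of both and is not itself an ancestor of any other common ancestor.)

I

Ancestors of B: {B, C, D, E, I}.
Ancestors of F: {C, D, E, F, I}.
Common ancestors: {C, D, E, I}.
Among these, I is not an ancestor of any other common ancestor — it is the merge base.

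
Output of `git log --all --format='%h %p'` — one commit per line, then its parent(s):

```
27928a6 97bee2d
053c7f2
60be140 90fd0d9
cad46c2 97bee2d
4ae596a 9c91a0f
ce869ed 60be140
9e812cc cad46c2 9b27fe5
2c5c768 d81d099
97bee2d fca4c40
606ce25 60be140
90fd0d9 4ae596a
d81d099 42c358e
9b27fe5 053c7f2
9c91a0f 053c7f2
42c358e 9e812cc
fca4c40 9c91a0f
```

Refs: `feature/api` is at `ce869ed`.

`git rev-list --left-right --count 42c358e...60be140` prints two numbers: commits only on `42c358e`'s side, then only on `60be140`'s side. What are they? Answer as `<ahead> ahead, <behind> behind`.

6 ahead, 3 behind

Reachable from 42c358e: {053c7f2, 42c358e, 97bee2d, 9b27fe5, 9c91a0f, 9e812cc, cad46c2, fca4c40}.
Reachable from 60be140: {053c7f2, 4ae596a, 60be140, 90fd0d9, 9c91a0f}.
Only in 42c358e's history (ahead): {42c358e, 97bee2d, 9b27fe5, 9e812cc, cad46c2, fca4c40} — 6.
Only in 60be140's history (behind): {4ae596a, 60be140, 90fd0d9} — 3.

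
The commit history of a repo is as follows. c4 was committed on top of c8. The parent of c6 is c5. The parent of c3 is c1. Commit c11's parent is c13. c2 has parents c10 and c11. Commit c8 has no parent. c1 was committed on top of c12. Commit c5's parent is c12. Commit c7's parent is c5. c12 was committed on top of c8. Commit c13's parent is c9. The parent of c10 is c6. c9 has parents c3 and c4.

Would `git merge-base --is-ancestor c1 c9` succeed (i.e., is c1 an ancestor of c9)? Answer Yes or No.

Ancestors of c9 (commits reachable by following parents): {c1, c12, c3, c4, c8, c9}.
c1 is in that set, so it is an ancestor of c9.

Yes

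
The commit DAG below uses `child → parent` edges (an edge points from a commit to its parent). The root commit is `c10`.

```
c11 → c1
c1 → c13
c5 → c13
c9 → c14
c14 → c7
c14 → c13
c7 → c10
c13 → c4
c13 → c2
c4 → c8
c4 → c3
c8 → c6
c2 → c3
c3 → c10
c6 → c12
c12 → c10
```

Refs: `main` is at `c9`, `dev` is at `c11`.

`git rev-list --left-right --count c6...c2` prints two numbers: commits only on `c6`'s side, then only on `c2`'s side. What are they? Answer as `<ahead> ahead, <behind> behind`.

2 ahead, 2 behind

Reachable from c6: {c10, c12, c6}.
Reachable from c2: {c10, c2, c3}.
Only in c6's history (ahead): {c12, c6} — 2.
Only in c2's history (behind): {c2, c3} — 2.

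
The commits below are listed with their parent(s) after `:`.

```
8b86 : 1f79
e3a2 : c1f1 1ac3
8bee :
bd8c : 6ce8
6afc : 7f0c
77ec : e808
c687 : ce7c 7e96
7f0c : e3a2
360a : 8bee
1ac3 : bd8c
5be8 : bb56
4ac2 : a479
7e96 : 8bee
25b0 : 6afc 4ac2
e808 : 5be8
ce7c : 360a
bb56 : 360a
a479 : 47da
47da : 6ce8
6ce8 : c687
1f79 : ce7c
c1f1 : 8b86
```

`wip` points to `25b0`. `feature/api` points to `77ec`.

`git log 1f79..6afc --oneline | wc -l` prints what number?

10

Reachable from 6afc: {1ac3, 1f79, 360a, 6afc, 6ce8, 7e96, 7f0c, 8b86, 8bee, bd8c, c1f1, c687, ce7c, e3a2}.
Reachable from 1f79: {1f79, 360a, 8bee, ce7c}.
In 6afc's history but not 1f79's: {1ac3, 6afc, 6ce8, 7e96, 7f0c, 8b86, bd8c, c1f1, c687, e3a2} — 10 commits.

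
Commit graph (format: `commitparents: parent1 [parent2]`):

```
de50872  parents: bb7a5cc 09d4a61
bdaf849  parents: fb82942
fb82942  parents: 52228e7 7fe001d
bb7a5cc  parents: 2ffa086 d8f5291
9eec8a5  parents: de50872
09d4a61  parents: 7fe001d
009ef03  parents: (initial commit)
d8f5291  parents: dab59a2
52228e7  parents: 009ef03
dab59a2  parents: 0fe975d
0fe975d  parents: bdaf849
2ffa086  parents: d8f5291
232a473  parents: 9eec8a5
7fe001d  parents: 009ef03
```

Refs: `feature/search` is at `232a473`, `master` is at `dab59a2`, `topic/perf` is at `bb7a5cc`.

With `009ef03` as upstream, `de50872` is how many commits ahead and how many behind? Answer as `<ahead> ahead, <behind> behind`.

11 ahead, 0 behind

Reachable from de50872: {009ef03, 09d4a61, 0fe975d, 2ffa086, 52228e7, 7fe001d, bb7a5cc, bdaf849, d8f5291, dab59a2, de50872, fb82942}.
Reachable from 009ef03: {009ef03}.
Only in de50872's history (ahead): {09d4a61, 0fe975d, 2ffa086, 52228e7, 7fe001d, bb7a5cc, bdaf849, d8f5291, dab59a2, de50872, fb82942} — 11.
Only in 009ef03's history (behind): {} — 0.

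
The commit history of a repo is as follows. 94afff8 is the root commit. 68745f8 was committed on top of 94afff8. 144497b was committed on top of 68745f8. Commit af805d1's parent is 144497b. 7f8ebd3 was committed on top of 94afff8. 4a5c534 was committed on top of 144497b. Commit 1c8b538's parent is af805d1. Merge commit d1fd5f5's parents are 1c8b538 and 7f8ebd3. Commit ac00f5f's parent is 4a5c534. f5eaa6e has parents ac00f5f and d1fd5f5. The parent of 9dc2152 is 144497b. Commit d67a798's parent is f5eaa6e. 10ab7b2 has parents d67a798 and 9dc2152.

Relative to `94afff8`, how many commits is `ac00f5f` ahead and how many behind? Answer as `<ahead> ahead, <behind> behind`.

4 ahead, 0 behind

Reachable from ac00f5f: {144497b, 4a5c534, 68745f8, 94afff8, ac00f5f}.
Reachable from 94afff8: {94afff8}.
Only in ac00f5f's history (ahead): {144497b, 4a5c534, 68745f8, ac00f5f} — 4.
Only in 94afff8's history (behind): {} — 0.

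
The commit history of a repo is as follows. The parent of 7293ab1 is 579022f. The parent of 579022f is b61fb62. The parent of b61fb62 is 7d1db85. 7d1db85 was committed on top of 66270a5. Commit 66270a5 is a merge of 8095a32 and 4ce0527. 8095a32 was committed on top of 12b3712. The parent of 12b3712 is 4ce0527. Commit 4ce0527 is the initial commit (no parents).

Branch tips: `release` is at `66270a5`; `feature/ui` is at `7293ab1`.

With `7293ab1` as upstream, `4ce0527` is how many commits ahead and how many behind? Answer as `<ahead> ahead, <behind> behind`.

0 ahead, 7 behind

Reachable from 4ce0527: {4ce0527}.
Reachable from 7293ab1: {12b3712, 4ce0527, 579022f, 66270a5, 7293ab1, 7d1db85, 8095a32, b61fb62}.
Only in 4ce0527's history (ahead): {} — 0.
Only in 7293ab1's history (behind): {12b3712, 579022f, 66270a5, 7293ab1, 7d1db85, 8095a32, b61fb62} — 7.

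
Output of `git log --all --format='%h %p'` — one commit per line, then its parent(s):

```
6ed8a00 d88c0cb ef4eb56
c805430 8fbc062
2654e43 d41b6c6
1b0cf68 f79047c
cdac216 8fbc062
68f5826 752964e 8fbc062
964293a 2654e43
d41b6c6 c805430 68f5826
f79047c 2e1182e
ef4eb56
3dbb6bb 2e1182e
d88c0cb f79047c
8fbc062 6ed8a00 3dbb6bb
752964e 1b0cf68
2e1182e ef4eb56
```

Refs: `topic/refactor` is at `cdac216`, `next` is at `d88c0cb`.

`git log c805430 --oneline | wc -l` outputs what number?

Walking parent pointers from c805430: reachable set = {2e1182e, 3dbb6bb, 6ed8a00, 8fbc062, c805430, d88c0cb, ef4eb56, f79047c}.
That is 8 commits.

8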